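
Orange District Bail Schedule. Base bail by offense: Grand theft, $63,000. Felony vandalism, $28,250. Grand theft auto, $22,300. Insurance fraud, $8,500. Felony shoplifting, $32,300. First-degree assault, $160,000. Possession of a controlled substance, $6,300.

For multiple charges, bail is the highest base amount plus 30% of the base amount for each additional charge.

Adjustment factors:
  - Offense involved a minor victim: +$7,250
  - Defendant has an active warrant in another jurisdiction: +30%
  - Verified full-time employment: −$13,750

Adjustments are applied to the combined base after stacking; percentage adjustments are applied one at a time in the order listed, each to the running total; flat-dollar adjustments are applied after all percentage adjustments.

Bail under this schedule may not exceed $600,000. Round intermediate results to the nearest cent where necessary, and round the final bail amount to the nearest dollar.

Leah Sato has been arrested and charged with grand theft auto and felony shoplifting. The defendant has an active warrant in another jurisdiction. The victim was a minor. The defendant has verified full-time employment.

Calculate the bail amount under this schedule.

$44,187

Base amounts from the schedule: grand theft auto $22,300; felony shoplifting $32,300.
Stacking rule: highest base plus 30% of each additional charge. Highest is felony shoplifting at $32,300. Additional: $22,300 × 30% = $6,690. Combined base = $32,300 + $6,690 = $38,990.
Defendant has an active warrant in another jurisdiction (+30%): $38,990 × 1.3 = $50,687.
Offense involved a minor victim (+$7,250 flat): $50,687 + $7,250 = $57,937.
Verified full-time employment (−$13,750 flat): $57,937 − $13,750 = $44,187.
$44,187 is within the $600,000 maximum.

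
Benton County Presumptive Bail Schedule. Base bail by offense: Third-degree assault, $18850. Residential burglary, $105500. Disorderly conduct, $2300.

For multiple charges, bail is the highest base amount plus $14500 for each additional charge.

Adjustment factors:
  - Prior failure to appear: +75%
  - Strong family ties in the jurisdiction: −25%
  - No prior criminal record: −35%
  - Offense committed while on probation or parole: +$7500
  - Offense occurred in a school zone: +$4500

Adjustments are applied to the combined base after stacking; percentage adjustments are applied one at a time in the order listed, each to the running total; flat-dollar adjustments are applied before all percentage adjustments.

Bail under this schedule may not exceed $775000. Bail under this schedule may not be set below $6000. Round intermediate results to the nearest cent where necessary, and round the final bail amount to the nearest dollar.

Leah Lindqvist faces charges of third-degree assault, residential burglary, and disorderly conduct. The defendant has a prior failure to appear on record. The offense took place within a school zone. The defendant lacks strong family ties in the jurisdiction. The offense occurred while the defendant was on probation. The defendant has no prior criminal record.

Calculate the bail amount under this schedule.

$166644

Base amounts from the schedule: third-degree assault $18850; residential burglary $105500; disorderly conduct $2300.
Stacking rule: highest base plus $14500 per additional charge. Highest is residential burglary at $105500; 2 additional charges → +$29000. Combined base = $134500.
Offense committed while on probation or parole (+$7500 flat): $134500 + $7500 = $142000.
Offense occurred in a school zone (+$4500 flat): $142000 + $4500 = $146500.
Prior failure to appear (+75%): $146500 × 1.75 = $256375.
No prior criminal record (−35%): $256375 × 0.65 = $166643.75.
$166643.75 is within the $775000 maximum.
$166643.75 is at or above the $6000 minimum.
Rounded to the nearest dollar: $166644.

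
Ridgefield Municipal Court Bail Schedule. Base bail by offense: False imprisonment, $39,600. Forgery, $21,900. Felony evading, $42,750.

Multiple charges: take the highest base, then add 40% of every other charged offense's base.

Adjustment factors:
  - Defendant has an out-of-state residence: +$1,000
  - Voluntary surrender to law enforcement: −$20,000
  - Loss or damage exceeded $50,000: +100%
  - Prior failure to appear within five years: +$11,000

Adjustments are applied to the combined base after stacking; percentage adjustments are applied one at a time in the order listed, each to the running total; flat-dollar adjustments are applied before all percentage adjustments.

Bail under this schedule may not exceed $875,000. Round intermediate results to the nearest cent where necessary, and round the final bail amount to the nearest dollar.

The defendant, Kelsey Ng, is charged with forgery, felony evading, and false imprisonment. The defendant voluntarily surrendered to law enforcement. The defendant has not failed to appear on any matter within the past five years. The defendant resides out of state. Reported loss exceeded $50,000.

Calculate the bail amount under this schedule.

Base amounts from the schedule: forgery $21,900; felony evading $42,750; false imprisonment $39,600.
Stacking rule: highest base plus 40% of each additional charge. Highest is felony evading at $42,750. Additional: $21,900 × 40% = $8,760; $39,600 × 40% = $15,840. Combined base = $42,750 + $24,600 = $67,350.
Defendant has an out-of-state residence (+$1,000 flat): $67,350 + $1,000 = $68,350.
Voluntary surrender to law enforcement (−$20,000 flat): $68,350 − $20,000 = $48,350.
Loss or damage exceeded $50,000 (+100%): $48,350 × 2 = $96,700.
$96,700 is within the $875,000 maximum.

$96,700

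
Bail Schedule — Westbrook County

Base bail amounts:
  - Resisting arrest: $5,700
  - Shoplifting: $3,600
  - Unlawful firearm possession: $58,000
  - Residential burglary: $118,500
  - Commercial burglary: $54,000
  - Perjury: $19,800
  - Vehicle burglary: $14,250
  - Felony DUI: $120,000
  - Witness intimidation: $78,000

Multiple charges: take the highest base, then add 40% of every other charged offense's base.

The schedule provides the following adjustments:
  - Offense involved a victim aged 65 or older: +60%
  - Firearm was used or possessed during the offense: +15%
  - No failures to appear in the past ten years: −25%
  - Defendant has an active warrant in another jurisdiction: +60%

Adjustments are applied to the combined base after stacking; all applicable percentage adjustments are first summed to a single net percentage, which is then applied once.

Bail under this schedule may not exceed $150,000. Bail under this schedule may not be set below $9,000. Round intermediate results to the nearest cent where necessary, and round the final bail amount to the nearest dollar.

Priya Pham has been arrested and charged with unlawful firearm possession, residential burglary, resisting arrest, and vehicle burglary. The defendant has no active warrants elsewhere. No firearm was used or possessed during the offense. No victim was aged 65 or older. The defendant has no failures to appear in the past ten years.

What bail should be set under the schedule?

Base amounts from the schedule: unlawful firearm possession $58,000; residential burglary $118,500; resisting arrest $5,700; vehicle burglary $14,250.
Stacking rule: highest base plus 40% of each additional charge. Highest is residential burglary at $118,500. Additional: $58,000 × 40% = $23,200; $5,700 × 40% = $2,280; $14,250 × 40% = $5,700. Combined base = $118,500 + $31,180 = $149,680.
No failures to appear in the past ten years (−25%): $149,680 × 0.75 = $112,260.
$112,260 is within the $150,000 maximum.
$112,260 is at or above the $9,000 minimum.

$112,260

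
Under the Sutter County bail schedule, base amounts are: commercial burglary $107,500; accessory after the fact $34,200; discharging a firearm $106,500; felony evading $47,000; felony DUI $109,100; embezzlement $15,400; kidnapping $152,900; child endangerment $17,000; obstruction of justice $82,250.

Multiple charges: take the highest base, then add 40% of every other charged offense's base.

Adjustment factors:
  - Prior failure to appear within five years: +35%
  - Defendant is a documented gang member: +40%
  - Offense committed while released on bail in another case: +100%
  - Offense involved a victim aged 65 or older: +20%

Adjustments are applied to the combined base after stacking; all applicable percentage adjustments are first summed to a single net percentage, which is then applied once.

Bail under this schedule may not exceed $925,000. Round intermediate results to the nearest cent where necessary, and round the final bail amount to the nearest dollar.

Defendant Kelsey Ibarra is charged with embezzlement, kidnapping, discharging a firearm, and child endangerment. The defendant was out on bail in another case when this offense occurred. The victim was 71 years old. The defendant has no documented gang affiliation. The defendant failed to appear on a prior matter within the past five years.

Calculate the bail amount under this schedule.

$531,573

Base amounts from the schedule: embezzlement $15,400; kidnapping $152,900; discharging a firearm $106,500; child endangerment $17,000.
Stacking rule: highest base plus 40% of each additional charge. Highest is kidnapping at $152,900. Additional: $15,400 × 40% = $6,160; $106,500 × 40% = $42,600; $17,000 × 40% = $6,800. Combined base = $152,900 + $55,560 = $208,460.
Net percentage adjustment: +35% +100% +20% = +155%. $208,460 × 2.55 = $531,573.
$531,573 is within the $925,000 maximum.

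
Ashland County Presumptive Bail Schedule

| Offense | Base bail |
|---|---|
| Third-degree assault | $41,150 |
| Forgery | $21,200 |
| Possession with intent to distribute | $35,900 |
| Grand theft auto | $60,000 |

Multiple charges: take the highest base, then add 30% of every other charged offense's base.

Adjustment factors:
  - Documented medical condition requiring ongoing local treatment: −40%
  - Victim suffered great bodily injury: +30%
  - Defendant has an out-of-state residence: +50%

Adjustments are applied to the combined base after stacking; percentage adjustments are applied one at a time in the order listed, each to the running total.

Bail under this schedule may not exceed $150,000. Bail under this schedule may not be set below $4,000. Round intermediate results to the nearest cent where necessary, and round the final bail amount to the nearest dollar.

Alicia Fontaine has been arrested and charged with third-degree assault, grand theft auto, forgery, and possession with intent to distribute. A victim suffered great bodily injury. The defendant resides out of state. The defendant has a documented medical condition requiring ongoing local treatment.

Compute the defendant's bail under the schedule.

$104,686

Base amounts from the schedule: third-degree assault $41,150; grand theft auto $60,000; forgery $21,200; possession with intent to distribute $35,900.
Stacking rule: highest base plus 30% of each additional charge. Highest is grand theft auto at $60,000. Additional: $41,150 × 30% = $12,345; $21,200 × 30% = $6,360; $35,900 × 30% = $10,770. Combined base = $60,000 + $29,475 = $89,475.
Documented medical condition requiring ongoing local treatment (−40%): $89,475 × 0.6 = $53,685.
Victim suffered great bodily injury (+30%): $53,685 × 1.3 = $69,790.50.
Defendant has an out-of-state residence (+50%): $69,790.50 × 1.5 = $104,685.75.
$104,685.75 is within the $150,000 maximum.
$104,685.75 is at or above the $4,000 minimum.
Rounded to the nearest dollar: $104,686.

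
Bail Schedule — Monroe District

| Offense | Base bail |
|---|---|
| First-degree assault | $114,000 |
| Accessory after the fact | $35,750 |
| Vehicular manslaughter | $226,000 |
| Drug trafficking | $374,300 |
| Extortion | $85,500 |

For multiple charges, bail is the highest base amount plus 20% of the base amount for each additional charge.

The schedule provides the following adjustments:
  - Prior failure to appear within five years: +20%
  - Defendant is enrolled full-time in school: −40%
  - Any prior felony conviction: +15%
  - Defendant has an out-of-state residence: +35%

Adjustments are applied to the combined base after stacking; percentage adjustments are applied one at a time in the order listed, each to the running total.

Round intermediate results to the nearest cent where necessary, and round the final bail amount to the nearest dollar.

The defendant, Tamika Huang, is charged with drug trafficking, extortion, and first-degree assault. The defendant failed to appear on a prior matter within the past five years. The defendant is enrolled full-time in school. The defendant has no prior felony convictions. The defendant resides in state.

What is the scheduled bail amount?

Base amounts from the schedule: drug trafficking $374,300; extortion $85,500; first-degree assault $114,000.
Stacking rule: highest base plus 20% of each additional charge. Highest is drug trafficking at $374,300. Additional: $85,500 × 20% = $17,100; $114,000 × 20% = $22,800. Combined base = $374,300 + $39,900 = $414,200.
Prior failure to appear within five years (+20%): $414,200 × 1.2 = $497,040.
Defendant is enrolled full-time in school (−40%): $497,040 × 0.6 = $298,224.

$298,224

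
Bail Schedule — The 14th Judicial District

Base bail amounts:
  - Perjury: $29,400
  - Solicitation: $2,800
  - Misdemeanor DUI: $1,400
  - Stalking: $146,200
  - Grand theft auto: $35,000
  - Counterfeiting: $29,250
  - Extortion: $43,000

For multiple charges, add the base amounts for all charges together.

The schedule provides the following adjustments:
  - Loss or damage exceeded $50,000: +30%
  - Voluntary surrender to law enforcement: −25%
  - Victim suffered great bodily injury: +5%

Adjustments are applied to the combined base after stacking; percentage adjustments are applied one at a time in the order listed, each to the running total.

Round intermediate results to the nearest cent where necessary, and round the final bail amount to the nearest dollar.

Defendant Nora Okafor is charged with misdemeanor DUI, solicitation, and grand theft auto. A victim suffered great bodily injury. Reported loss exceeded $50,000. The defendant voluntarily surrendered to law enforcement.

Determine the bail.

Base amounts from the schedule: misdemeanor DUI $1,400; solicitation $2,800; grand theft auto $35,000.
Stacking rule: sum of all bases. $1,400 + $2,800 + $35,000 = $39,200.
Loss or damage exceeded $50,000 (+30%): $39,200 × 1.3 = $50,960.
Voluntary surrender to law enforcement (−25%): $50,960 × 0.75 = $38,220.
Victim suffered great bodily injury (+5%): $38,220 × 1.05 = $40,131.

$40,131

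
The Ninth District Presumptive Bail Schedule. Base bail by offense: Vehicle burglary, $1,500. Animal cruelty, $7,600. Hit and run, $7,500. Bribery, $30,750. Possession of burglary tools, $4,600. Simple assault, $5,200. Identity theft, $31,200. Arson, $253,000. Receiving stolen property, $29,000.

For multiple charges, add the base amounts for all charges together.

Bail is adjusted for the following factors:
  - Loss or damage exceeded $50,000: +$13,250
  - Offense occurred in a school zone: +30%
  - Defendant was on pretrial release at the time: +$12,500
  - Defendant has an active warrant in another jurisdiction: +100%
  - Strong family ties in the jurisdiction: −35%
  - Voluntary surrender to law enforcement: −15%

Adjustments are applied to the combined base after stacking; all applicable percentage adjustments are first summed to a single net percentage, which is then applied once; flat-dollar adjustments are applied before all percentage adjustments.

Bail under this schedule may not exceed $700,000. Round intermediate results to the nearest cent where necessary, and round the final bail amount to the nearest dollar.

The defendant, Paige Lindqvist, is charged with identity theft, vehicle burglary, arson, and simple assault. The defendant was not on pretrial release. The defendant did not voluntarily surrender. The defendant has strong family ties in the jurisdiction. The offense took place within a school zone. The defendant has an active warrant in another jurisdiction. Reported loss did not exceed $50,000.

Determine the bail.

Base amounts from the schedule: identity theft $31,200; vehicle burglary $1,500; arson $253,000; simple assault $5,200.
Stacking rule: sum of all bases. $31,200 + $1,500 + $253,000 + $5,200 = $290,900.
Net percentage adjustment: +30% +100% −35% = +95%. $290,900 × 1.95 = $567,255.
$567,255 is within the $700,000 maximum.

$567,255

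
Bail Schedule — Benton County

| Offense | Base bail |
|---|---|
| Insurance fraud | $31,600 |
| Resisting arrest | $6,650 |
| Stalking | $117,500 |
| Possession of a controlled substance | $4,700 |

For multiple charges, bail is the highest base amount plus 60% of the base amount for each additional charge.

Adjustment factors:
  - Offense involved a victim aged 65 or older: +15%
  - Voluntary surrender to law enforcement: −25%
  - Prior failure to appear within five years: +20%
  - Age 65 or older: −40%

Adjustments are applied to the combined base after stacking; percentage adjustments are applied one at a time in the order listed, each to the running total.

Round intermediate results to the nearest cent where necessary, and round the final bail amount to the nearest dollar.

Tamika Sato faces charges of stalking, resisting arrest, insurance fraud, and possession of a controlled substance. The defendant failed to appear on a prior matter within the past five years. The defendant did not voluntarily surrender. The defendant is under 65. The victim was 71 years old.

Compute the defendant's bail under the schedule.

Base amounts from the schedule: stalking $117,500; resisting arrest $6,650; insurance fraud $31,600; possession of a controlled substance $4,700.
Stacking rule: highest base plus 60% of each additional charge. Highest is stalking at $117,500. Additional: $6,650 × 60% = $3,990; $31,600 × 60% = $18,960; $4,700 × 60% = $2,820. Combined base = $117,500 + $25,770 = $143,270.
Offense involved a victim aged 65 or older (+15%): $143,270 × 1.15 = $164,760.50.
Prior failure to appear within five years (+20%): $164,760.50 × 1.2 = $197,712.60.
Rounded to the nearest dollar: $197,713.

$197,713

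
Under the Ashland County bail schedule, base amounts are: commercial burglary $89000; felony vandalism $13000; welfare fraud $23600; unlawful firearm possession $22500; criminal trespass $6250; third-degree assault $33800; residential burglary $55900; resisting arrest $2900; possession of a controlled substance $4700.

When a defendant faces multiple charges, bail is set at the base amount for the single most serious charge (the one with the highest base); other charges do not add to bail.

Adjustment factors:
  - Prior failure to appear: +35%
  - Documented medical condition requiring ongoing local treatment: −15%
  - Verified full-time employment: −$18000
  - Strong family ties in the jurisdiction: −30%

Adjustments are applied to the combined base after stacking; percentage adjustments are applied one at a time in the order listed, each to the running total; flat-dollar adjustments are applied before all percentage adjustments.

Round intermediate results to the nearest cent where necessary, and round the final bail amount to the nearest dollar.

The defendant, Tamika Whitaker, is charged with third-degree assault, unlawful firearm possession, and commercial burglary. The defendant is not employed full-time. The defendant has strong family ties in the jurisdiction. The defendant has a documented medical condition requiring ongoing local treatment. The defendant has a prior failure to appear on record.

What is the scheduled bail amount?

$71489

Base amounts from the schedule: third-degree assault $33800; unlawful firearm possession $22500; commercial burglary $89000.
Stacking rule: use the highest base only. Highest is commercial burglary at $89000. Combined base = $89000.
Prior failure to appear (+35%): $89000 × 1.35 = $120150.
Documented medical condition requiring ongoing local treatment (−15%): $120150 × 0.85 = $102127.50.
Strong family ties in the jurisdiction (−30%): $102127.50 × 0.7 = $71489.25.
Rounded to the nearest dollar: $71489.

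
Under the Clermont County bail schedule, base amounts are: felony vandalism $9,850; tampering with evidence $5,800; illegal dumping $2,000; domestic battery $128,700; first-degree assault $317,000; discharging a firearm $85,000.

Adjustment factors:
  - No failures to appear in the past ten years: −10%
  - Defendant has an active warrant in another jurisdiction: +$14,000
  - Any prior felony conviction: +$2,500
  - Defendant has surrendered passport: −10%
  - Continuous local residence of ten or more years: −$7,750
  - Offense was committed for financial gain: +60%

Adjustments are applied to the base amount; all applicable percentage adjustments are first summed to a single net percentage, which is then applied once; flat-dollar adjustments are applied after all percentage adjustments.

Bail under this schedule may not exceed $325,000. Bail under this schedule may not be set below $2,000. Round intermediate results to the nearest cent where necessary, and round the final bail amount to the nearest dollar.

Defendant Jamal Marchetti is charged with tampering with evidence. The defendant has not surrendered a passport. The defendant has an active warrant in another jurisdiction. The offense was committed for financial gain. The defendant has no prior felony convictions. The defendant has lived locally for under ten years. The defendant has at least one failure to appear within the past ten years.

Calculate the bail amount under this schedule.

$23,280

Base amounts from the schedule: tampering with evidence $5,800.
Single charge. Combined base = $5,800.
Offense was committed for financial gain (+60%): $5,800 × 1.6 = $9,280.
Defendant has an active warrant in another jurisdiction (+$14,000 flat): $9,280 + $14,000 = $23,280.
$23,280 is within the $325,000 maximum.
$23,280 is at or above the $2,000 minimum.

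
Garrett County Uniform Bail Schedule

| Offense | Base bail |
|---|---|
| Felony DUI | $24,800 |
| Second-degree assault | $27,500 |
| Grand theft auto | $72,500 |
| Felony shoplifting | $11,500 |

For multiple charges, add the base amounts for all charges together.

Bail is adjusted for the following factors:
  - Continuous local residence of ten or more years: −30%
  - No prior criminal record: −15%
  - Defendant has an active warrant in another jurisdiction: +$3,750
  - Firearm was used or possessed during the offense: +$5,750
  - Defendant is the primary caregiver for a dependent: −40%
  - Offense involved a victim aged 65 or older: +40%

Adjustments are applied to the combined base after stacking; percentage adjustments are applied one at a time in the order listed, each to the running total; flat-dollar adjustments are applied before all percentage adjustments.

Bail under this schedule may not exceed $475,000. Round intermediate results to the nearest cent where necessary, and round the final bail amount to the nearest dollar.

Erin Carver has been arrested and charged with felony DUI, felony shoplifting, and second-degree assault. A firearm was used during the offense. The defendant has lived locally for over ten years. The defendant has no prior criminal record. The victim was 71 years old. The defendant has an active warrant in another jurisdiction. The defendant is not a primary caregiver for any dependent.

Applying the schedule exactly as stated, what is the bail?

$61,059

Base amounts from the schedule: felony DUI $24,800; felony shoplifting $11,500; second-degree assault $27,500.
Stacking rule: sum of all bases. $24,800 + $11,500 + $27,500 = $63,800.
Defendant has an active warrant in another jurisdiction (+$3,750 flat): $63,800 + $3,750 = $67,550.
Firearm was used or possessed during the offense (+$5,750 flat): $67,550 + $5,750 = $73,300.
Continuous local residence of ten or more years (−30%): $73,300 × 0.7 = $51,310.
No prior criminal record (−15%): $51,310 × 0.85 = $43,613.50.
Offense involved a victim aged 65 or older (+40%): $43,613.50 × 1.4 = $61,058.90.
$61,058.90 is within the $475,000 maximum.
Rounded to the nearest dollar: $61,059.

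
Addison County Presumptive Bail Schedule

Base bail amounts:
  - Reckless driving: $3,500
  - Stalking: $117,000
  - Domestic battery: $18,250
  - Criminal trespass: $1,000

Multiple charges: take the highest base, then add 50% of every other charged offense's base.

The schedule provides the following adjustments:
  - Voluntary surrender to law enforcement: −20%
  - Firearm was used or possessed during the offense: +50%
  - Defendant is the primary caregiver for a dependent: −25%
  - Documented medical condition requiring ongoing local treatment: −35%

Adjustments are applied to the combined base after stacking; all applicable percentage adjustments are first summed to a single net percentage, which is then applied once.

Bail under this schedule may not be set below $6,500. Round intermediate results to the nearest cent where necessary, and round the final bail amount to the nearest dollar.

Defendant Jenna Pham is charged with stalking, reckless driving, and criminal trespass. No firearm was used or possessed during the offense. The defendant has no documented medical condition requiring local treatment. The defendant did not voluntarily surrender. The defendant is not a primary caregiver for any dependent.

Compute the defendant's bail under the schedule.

$119,250

Base amounts from the schedule: stalking $117,000; reckless driving $3,500; criminal trespass $1,000.
Stacking rule: highest base plus 50% of each additional charge. Highest is stalking at $117,000. Additional: $3,500 × 50% = $1,750; $1,000 × 50% = $500. Combined base = $117,000 + $2,250 = $119,250.
No adjustment factors apply to this defendant.
$119,250 is at or above the $6,500 minimum.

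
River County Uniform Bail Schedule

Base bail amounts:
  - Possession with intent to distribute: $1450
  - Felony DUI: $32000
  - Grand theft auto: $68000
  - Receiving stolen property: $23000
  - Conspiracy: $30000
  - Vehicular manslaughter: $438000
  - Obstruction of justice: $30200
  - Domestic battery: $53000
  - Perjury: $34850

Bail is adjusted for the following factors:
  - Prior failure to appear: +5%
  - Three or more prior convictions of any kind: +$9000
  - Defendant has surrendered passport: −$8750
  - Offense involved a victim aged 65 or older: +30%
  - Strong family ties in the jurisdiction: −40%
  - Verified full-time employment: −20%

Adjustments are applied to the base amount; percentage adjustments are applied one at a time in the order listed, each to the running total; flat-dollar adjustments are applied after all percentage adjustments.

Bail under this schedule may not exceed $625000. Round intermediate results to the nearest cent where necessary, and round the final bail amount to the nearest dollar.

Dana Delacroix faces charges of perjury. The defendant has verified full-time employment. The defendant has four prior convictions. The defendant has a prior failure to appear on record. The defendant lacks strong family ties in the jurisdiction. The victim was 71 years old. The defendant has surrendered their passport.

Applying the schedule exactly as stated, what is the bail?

$38306

Base amounts from the schedule: perjury $34850.
Single charge. Combined base = $34850.
Prior failure to appear (+5%): $34850 × 1.05 = $36592.50.
Offense involved a victim aged 65 or older (+30%): $36592.50 × 1.3 = $47570.25.
Verified full-time employment (−20%): $47570.25 × 0.8 = $38056.20.
Three or more prior convictions of any kind (+$9000 flat): $38056.20 + $9000 = $47056.20.
Defendant has surrendered passport (−$8750 flat): $47056.20 − $8750 = $38306.20.
$38306.20 is within the $625000 maximum.
Rounded to the nearest dollar: $38306.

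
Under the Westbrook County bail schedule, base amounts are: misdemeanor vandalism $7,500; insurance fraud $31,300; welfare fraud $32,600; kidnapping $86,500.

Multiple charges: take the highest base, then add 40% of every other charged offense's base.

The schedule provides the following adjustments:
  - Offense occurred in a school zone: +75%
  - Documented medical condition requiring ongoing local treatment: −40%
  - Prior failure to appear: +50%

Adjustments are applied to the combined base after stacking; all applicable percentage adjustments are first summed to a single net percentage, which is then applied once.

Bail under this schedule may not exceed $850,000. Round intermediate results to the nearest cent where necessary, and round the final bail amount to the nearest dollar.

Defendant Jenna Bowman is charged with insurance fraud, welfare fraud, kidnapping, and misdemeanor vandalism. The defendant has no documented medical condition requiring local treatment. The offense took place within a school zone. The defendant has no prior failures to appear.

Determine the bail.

$201,355

Base amounts from the schedule: insurance fraud $31,300; welfare fraud $32,600; kidnapping $86,500; misdemeanor vandalism $7,500.
Stacking rule: highest base plus 40% of each additional charge. Highest is kidnapping at $86,500. Additional: $31,300 × 40% = $12,520; $32,600 × 40% = $13,040; $7,500 × 40% = $3,000. Combined base = $86,500 + $28,560 = $115,060.
Offense occurred in a school zone (+75%): $115,060 × 1.75 = $201,355.
$201,355 is within the $850,000 maximum.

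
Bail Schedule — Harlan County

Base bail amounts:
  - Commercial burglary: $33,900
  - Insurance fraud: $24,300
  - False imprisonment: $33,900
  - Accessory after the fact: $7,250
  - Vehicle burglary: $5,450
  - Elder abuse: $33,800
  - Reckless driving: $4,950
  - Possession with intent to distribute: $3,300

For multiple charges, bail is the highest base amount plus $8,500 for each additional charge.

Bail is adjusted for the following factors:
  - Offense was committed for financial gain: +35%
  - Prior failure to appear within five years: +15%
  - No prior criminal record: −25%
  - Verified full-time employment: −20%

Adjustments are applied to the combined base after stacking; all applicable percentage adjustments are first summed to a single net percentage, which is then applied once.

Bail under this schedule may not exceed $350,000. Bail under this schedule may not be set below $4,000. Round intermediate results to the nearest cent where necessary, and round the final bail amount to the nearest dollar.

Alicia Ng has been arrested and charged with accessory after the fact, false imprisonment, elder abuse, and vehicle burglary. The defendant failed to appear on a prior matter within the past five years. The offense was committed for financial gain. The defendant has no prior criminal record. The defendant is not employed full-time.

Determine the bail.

$74,250

Base amounts from the schedule: accessory after the fact $7,250; false imprisonment $33,900; elder abuse $33,800; vehicle burglary $5,450.
Stacking rule: highest base plus $8,500 per additional charge. Highest is false imprisonment at $33,900; 3 additional charges → +$25,500. Combined base = $59,400.
Net percentage adjustment: +35% +15% −25% = +25%. $59,400 × 1.25 = $74,250.
$74,250 is within the $350,000 maximum.
$74,250 is at or above the $4,000 minimum.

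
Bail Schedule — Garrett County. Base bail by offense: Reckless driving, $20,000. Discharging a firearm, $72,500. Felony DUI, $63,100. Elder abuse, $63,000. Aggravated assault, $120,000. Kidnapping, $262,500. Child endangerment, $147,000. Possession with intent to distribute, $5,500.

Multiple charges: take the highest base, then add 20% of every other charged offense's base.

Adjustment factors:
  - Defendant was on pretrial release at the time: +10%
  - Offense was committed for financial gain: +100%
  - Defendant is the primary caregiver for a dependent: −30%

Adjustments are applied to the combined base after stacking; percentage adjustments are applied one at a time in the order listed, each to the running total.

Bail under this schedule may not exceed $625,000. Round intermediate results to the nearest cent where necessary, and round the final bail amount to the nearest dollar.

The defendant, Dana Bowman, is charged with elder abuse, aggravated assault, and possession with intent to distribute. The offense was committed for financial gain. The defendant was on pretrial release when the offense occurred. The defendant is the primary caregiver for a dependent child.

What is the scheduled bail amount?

Base amounts from the schedule: elder abuse $63,000; aggravated assault $120,000; possession with intent to distribute $5,500.
Stacking rule: highest base plus 20% of each additional charge. Highest is aggravated assault at $120,000. Additional: $63,000 × 20% = $12,600; $5,500 × 20% = $1,100. Combined base = $120,000 + $13,700 = $133,700.
Defendant was on pretrial release at the time (+10%): $133,700 × 1.1 = $147,070.
Offense was committed for financial gain (+100%): $147,070 × 2 = $294,140.
Defendant is the primary caregiver for a dependent (−30%): $294,140 × 0.7 = $205,898.
$205,898 is within the $625,000 maximum.

$205,898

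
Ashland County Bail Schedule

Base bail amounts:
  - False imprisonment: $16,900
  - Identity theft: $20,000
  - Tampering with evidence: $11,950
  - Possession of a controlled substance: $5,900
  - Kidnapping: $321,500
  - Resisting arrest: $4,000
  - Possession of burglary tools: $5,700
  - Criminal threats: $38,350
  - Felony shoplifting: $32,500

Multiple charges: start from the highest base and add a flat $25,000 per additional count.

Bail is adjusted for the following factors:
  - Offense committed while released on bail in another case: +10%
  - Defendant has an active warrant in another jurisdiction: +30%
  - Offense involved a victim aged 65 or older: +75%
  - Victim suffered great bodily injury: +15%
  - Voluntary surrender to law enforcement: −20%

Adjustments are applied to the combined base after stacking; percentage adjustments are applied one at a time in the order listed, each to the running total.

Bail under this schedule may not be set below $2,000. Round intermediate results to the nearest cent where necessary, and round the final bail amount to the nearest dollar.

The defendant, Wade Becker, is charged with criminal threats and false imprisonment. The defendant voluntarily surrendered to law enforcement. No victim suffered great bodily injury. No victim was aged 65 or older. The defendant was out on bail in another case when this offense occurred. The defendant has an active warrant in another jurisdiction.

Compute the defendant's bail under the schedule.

$72,472

Base amounts from the schedule: criminal threats $38,350; false imprisonment $16,900.
Stacking rule: highest base plus $25,000 per additional charge. Highest is criminal threats at $38,350; 1 additional charge → +$25,000. Combined base = $63,350.
Offense committed while released on bail in another case (+10%): $63,350 × 1.1 = $69,685.
Defendant has an active warrant in another jurisdiction (+30%): $69,685 × 1.3 = $90,590.50.
Voluntary surrender to law enforcement (−20%): $90,590.50 × 0.8 = $72,472.40.
$72,472.40 is at or above the $2,000 minimum.
Rounded to the nearest dollar: $72,472.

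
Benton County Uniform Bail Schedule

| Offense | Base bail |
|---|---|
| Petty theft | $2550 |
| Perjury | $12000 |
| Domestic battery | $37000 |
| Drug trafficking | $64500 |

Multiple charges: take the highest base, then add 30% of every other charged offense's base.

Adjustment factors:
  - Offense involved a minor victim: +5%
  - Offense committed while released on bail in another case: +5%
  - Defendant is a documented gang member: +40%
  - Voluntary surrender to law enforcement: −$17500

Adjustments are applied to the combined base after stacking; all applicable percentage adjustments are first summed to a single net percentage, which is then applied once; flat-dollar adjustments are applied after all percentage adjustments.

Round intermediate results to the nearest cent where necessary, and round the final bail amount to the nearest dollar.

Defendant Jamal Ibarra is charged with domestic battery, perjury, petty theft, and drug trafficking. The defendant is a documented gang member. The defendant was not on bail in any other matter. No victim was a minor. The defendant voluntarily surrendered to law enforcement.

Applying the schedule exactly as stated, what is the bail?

$94451

Base amounts from the schedule: domestic battery $37000; perjury $12000; petty theft $2550; drug trafficking $64500.
Stacking rule: highest base plus 30% of each additional charge. Highest is drug trafficking at $64500. Additional: $37000 × 30% = $11100; $12000 × 30% = $3600; $2550 × 30% = $765. Combined base = $64500 + $15465 = $79965.
Defendant is a documented gang member (+40%): $79965 × 1.4 = $111951.
Voluntary surrender to law enforcement (−$17500 flat): $111951 − $17500 = $94451.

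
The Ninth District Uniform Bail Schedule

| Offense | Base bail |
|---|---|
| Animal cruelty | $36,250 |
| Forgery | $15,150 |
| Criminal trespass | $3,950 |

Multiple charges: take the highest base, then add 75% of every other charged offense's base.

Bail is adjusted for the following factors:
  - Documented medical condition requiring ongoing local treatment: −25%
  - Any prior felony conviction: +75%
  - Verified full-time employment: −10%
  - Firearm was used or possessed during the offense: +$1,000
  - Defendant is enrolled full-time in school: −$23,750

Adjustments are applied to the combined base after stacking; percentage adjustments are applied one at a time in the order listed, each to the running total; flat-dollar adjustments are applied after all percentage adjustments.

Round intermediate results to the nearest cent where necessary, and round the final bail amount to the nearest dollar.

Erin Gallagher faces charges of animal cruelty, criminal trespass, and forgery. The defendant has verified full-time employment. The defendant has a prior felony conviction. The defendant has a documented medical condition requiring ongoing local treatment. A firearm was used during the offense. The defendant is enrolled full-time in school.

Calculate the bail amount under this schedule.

Base amounts from the schedule: animal cruelty $36,250; criminal trespass $3,950; forgery $15,150.
Stacking rule: highest base plus 75% of each additional charge. Highest is animal cruelty at $36,250. Additional: $3,950 × 75% = $2,962.50; $15,150 × 75% = $11,362.50. Combined base = $36,250 + $14,325 = $50,575.
Documented medical condition requiring ongoing local treatment (−25%): $50,575 × 0.75 = $37,931.25.
Any prior felony conviction (+75%): $37,931.25 × 1.75 = $66,379.69.
Verified full-time employment (−10%): $66,379.69 × 0.9 = $59,741.72.
Firearm was used or possessed during the offense (+$1,000 flat): $59,741.72 + $1,000 = $60,741.72.
Defendant is enrolled full-time in school (−$23,750 flat): $60,741.72 − $23,750 = $36,991.72.
Rounded to the nearest dollar: $36,992.

$36,992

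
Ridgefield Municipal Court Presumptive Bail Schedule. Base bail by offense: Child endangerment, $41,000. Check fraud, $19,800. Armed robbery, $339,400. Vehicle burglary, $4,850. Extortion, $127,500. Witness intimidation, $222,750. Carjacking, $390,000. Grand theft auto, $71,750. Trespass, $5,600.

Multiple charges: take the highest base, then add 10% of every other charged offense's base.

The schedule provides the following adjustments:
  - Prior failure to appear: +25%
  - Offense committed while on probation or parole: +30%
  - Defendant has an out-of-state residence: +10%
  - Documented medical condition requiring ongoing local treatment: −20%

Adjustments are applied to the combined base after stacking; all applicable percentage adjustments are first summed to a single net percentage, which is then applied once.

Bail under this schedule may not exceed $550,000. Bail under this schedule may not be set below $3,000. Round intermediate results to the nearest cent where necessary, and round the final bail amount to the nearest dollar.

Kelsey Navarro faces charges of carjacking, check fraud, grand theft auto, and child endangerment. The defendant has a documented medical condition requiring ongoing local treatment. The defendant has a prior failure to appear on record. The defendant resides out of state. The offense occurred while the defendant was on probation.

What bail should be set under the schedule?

Base amounts from the schedule: carjacking $390,000; check fraud $19,800; grand theft auto $71,750; child endangerment $41,000.
Stacking rule: highest base plus 10% of each additional charge. Highest is carjacking at $390,000. Additional: $19,800 × 10% = $1,980; $71,750 × 10% = $7,175; $41,000 × 10% = $4,100. Combined base = $390,000 + $13,255 = $403,255.
Net percentage adjustment: +25% +30% +10% −20% = +45%. $403,255 × 1.45 = $584,719.75.
Result $584,719.75 exceeds the maximum of $550,000; bail is capped at $550,000.
$550,000 is at or above the $3,000 minimum.

$550,000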